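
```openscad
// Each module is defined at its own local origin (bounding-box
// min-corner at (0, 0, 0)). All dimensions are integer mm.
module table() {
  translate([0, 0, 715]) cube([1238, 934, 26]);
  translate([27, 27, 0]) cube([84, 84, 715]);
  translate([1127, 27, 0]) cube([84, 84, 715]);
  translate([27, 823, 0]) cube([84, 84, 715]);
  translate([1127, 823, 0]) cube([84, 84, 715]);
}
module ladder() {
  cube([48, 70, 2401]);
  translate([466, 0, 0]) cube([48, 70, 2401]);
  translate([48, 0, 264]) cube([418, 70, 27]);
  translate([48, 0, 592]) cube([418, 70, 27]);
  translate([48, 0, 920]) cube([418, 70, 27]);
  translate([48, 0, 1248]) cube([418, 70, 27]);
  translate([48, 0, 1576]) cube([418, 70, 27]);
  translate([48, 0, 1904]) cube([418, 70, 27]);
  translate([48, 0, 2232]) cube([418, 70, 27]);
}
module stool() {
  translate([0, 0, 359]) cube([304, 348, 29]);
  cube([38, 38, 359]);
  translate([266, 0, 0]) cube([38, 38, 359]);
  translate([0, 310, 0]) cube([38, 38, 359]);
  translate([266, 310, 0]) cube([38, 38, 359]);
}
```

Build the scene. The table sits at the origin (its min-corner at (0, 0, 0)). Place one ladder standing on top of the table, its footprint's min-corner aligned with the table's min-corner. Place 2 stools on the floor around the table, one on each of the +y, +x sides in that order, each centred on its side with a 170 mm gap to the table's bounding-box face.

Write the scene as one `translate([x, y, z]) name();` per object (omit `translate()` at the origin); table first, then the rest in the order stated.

table();
translate([0, 0, 741]) ladder();
translate([467, 1104, 0]) stool();
translate([1408, 293, 0]) stool();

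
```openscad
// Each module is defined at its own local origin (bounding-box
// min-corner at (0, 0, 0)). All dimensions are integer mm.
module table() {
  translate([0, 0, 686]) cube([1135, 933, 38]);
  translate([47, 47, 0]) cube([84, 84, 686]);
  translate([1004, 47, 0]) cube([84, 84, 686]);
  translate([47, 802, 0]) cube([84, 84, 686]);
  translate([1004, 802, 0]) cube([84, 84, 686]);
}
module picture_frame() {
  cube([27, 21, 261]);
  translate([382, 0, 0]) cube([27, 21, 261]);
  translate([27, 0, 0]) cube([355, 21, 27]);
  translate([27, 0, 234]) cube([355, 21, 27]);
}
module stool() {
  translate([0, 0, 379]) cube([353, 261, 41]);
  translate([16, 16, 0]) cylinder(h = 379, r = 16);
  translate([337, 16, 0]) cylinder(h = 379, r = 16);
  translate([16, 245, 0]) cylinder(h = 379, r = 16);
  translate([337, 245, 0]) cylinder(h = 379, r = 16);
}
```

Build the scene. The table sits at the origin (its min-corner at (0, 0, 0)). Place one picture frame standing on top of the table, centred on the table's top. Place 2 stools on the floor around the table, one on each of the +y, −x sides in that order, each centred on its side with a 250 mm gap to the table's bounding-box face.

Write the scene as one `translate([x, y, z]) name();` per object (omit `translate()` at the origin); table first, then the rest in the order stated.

table();
translate([363, 456, 724]) picture_frame();
translate([391, 1183, 0]) stool();
translate([-603, 336, 0]) stool();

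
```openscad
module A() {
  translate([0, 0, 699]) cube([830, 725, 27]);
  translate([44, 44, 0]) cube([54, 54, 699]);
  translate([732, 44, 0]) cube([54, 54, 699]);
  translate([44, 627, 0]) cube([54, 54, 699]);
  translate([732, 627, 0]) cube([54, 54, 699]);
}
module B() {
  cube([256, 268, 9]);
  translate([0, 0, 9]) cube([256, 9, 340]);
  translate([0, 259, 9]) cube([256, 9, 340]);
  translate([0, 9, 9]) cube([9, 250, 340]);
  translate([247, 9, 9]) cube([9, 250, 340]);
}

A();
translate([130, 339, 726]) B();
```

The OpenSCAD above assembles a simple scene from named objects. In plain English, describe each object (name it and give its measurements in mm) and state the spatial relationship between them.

A is a table with a 830×725 mm rectangular top, 27 mm thick, top surface at z = 726 mm, supported by four 54×54 mm square legs, each inset 44 mm from the nearest pair of top edges, running from the floor.

B is an open-topped rectangular box: outside dimensions 256×268×349 mm, with a uniform wall and base thickness of 9 mm. The base is a full 256×268 slab on the floor; four walls sit on top of the base. The front and back walls (the −y and +y sides) span the full width; the two side walls fit between them.

The open box is on top of the table.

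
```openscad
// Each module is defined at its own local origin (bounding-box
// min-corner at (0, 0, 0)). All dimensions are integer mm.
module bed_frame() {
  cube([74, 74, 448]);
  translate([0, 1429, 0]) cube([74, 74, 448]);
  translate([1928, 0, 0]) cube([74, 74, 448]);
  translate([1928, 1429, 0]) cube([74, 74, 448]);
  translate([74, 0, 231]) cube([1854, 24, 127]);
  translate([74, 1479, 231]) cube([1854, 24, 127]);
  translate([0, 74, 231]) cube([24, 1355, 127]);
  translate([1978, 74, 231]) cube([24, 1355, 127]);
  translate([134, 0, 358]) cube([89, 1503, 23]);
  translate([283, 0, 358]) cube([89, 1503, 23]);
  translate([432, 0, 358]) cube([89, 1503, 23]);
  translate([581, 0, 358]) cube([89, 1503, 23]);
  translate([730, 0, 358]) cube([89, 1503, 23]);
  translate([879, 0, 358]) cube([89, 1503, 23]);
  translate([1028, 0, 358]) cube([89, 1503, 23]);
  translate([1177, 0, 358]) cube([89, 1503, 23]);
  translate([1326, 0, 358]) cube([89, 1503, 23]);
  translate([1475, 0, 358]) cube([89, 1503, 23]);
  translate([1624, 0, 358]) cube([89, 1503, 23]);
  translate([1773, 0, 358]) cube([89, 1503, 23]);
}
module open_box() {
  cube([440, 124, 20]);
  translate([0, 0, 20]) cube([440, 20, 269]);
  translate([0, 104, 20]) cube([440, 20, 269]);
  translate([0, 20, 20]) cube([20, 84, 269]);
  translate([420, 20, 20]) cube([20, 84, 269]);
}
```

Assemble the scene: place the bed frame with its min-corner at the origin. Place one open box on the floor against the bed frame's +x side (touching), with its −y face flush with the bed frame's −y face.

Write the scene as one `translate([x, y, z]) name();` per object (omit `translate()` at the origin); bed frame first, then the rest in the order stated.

bed_frame();
translate([2002, 0, 0]) open_box();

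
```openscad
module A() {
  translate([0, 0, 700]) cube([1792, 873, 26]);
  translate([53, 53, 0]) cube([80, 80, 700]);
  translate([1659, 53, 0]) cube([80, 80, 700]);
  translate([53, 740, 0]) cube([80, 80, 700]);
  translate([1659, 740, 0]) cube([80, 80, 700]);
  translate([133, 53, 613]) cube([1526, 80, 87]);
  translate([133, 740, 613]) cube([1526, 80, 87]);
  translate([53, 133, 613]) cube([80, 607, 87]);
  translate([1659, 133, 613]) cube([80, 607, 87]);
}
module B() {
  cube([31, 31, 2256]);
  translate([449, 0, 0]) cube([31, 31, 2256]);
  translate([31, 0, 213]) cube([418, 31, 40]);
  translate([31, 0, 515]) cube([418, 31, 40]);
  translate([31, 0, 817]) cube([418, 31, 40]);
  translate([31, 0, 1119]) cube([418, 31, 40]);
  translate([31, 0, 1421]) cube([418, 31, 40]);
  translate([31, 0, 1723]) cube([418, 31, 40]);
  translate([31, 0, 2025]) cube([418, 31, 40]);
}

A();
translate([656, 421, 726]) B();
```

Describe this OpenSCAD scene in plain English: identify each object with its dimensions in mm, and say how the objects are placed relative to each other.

A is a table: top 1792 mm (x) × 873 mm (y), 26 mm thick, upper face at z = 726 mm, on four 80×80 mm square legs, each inset 53 mm from the nearest pair of top edges, running from z = 0 to the bottom of the top. Four apron rails, 80 mm thick and 87 mm tall, run between adjacent legs with their top edges flush with the underside of the top and their outer faces flush with the legs' outer faces.

B is a wooden ladder with two side rails of 31×31 mm section and 2256 mm height, set 480 mm apart overall. Between them run 7 rectangular rungs (31 mm deep, 40 mm thick), front faces flush with the rails' −y face. The bottom of the first rung is 213 mm above the floor and each subsequent rung is 302 mm higher than the one below.

The ladder is on top of the table, centred.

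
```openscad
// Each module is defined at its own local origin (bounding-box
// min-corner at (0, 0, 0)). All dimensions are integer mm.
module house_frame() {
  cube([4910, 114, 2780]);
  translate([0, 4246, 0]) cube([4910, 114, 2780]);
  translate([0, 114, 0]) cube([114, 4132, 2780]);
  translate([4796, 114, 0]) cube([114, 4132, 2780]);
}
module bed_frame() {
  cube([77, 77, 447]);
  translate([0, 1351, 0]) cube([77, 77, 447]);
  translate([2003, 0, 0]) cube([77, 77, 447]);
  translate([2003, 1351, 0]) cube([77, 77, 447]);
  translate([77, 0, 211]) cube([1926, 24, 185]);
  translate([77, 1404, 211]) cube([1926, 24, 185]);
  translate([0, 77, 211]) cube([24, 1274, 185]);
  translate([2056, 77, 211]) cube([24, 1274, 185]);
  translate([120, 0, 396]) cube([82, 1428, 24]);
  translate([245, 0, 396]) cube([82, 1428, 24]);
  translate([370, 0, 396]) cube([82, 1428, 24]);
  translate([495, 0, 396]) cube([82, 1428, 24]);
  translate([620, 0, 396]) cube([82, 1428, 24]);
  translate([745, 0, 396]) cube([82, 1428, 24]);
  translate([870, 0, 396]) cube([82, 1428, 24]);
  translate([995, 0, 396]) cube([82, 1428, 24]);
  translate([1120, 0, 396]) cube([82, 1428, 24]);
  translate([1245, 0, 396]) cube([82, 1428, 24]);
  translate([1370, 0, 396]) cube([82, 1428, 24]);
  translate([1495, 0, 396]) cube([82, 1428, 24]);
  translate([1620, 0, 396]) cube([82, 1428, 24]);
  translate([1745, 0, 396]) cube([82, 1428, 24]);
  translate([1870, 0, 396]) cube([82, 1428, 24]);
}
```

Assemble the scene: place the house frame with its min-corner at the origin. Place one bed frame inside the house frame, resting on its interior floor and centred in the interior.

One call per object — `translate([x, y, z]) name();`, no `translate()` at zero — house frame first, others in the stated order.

house_frame();
translate([1415, 1466, 0]) bed_frame();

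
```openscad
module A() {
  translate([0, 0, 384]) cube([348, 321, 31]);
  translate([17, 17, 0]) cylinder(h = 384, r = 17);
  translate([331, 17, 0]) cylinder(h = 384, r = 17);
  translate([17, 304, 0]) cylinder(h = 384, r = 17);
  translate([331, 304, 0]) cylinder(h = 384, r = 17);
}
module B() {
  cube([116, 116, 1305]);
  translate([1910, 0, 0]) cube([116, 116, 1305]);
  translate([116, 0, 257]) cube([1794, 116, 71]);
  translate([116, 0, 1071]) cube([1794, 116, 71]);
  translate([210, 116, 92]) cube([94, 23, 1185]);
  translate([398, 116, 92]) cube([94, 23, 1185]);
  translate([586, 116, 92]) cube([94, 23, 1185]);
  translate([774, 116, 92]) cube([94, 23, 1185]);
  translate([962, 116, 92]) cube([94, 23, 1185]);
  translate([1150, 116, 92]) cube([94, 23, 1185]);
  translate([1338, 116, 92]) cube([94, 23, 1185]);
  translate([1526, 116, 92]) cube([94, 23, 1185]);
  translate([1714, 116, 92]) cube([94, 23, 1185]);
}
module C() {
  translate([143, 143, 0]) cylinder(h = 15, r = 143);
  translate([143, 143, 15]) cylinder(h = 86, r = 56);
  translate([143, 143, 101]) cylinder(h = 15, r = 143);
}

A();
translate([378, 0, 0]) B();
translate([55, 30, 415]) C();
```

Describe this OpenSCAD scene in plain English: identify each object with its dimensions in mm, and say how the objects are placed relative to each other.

A is a four-legged stool. The seat is a 348×321×31 mm slab whose top surface is at z = 415 mm; four round legs, each 34 mm in diameter, run from the floor (z = 0) to the underside of the seat, each leg's axis is inset half a diameter from the nearest pair of seat edges (so the leg's bounding box is flush with the corner).

B is a fence section. Two 116×116 mm posts, 1305 mm tall, stand on the floor with a clear span of 1794 mm between their inner faces. Two horizontal rails of 116×71 mm section span the gap between the posts with their undersides at z = 257 mm and z = 1071 mm, flush with the posts' −y face. 9 pickets, each 94 mm wide, 23 mm thick and 1185 mm tall, are fixed to the +y face of the rails with their bottoms at z = 92 mm, evenly spaced across the span with equal gaps (rounded down to the nearest mm) at the −x end and between each pair — any rounding remainder accumulates at the +x end.

C is a spool: two coaxial disc flanges of radius 143 mm and thickness 15 mm, joined by a core cylinder of radius 56 mm and height 86 mm. The lower flange rests on z = 0 and the three cylinders share a vertical axis.

The fence section is on the floor beside the stool on its +x side. The spool is on top of the stool.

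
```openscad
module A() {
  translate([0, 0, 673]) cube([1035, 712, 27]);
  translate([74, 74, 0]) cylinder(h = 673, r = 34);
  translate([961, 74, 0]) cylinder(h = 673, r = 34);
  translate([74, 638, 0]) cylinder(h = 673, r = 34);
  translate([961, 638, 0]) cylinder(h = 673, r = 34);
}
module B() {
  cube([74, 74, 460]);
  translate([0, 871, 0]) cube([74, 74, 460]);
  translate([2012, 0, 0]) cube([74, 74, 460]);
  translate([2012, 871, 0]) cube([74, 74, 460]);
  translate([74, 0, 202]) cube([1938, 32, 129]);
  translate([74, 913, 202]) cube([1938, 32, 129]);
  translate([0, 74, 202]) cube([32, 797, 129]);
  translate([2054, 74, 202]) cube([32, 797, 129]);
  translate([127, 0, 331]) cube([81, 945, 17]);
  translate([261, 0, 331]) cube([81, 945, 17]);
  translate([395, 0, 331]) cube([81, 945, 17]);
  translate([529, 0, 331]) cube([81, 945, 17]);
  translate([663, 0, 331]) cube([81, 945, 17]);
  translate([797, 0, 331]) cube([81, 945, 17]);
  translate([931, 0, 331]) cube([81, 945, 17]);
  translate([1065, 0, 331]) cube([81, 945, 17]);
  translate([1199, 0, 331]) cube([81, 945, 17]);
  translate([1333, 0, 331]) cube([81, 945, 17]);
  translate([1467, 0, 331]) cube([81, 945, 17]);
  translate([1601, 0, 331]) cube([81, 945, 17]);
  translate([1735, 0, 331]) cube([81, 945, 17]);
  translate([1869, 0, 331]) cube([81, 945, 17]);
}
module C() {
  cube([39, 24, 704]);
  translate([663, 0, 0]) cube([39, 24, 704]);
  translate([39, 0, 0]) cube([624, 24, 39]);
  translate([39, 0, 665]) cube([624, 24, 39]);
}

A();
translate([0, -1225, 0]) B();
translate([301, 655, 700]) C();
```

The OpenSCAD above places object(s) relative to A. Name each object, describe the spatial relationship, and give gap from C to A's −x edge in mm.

The picture frame's min-x is at 301; the table's min-x is 0; gap = 301 mm.

A is a table. B is a bed frame. C is a picture frame. The bed frame is on the floor beside the table on its −y side. The picture frame is on top of the table. The gap from the picture frame to the table's −x edge is 301 mm.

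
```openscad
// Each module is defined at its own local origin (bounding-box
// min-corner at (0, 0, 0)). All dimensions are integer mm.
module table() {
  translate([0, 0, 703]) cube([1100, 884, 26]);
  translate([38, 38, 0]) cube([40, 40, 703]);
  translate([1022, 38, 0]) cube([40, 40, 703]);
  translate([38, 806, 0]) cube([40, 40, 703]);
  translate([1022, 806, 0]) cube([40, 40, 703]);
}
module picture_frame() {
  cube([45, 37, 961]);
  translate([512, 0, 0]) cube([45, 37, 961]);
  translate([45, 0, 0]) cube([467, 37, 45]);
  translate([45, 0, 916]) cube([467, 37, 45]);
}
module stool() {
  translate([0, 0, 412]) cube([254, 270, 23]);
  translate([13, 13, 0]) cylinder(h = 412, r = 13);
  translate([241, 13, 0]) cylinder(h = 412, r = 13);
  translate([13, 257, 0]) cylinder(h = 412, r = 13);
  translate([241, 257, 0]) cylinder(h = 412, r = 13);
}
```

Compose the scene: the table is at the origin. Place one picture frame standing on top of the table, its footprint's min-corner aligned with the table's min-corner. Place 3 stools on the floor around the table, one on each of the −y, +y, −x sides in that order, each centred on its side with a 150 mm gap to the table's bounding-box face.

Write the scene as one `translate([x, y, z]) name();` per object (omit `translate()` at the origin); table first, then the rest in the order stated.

table();
translate([0, 0, 729]) picture_frame();
translate([423, -420, 0]) stool();
translate([423, 1034, 0]) stool();
translate([-404, 307, 0]) stool();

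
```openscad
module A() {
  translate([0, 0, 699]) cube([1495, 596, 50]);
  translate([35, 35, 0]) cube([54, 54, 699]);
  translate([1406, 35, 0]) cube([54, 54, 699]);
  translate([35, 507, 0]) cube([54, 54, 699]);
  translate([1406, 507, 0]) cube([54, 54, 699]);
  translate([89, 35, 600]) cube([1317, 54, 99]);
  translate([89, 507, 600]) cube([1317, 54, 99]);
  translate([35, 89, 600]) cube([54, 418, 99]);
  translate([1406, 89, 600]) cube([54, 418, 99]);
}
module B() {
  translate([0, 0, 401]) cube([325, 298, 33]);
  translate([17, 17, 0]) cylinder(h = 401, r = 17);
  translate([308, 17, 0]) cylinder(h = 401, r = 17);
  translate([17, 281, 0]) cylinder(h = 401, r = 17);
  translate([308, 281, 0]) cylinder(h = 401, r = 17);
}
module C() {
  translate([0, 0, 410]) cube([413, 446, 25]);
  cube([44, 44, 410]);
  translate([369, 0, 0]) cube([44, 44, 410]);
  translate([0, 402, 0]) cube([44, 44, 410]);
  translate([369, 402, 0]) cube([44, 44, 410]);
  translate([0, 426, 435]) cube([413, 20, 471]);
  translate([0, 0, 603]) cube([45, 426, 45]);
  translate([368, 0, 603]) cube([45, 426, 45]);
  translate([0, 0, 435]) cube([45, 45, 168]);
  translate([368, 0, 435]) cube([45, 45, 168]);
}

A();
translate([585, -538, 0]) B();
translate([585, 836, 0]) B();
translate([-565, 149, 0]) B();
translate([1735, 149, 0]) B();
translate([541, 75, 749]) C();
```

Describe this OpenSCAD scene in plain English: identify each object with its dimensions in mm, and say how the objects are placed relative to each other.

A is a table with a 1495×596 mm rectangular top, 50 mm thick, top surface at z = 749 mm, supported by four 54×54 mm square legs, each inset 35 mm from the nearest pair of top edges, running from the floor. Four apron rails, 54 mm thick and 99 mm tall, run between adjacent legs with their top edges flush with the underside of the top and their outer faces flush with the legs' outer faces.

B is a four-legged stool. The seat is a 325×298×33 mm slab whose top surface is at z = 434 mm; four round legs, each 34 mm in diameter, run from the floor (z = 0) to the underside of the seat, each leg's axis is inset half a diameter from the nearest pair of seat edges (so the leg's bounding box is flush with the corner).

C is a chair. The seat is a 413×446×25 mm slab with its top at z = 435 mm, on four 44×44 mm corner legs (flush with the seat edges, standing on z = 0). A flat backrest 20 mm thick, 471 mm tall, spans the full seat width and rises from the seat top along its +y edge, rear face flush with the rear of the seat. Two armrests of 45×45 mm section run along each side from the seat's front edge to the front of the backrest, top faces 213 mm above the seat top and outer faces flush with the seat's x-edges; a 45×45 mm post under the front of each armrest stands on the seat at the front corner.

Four stools sit around the table at the −y, +y, −x, +x sides. The chair is on top of the table, centred.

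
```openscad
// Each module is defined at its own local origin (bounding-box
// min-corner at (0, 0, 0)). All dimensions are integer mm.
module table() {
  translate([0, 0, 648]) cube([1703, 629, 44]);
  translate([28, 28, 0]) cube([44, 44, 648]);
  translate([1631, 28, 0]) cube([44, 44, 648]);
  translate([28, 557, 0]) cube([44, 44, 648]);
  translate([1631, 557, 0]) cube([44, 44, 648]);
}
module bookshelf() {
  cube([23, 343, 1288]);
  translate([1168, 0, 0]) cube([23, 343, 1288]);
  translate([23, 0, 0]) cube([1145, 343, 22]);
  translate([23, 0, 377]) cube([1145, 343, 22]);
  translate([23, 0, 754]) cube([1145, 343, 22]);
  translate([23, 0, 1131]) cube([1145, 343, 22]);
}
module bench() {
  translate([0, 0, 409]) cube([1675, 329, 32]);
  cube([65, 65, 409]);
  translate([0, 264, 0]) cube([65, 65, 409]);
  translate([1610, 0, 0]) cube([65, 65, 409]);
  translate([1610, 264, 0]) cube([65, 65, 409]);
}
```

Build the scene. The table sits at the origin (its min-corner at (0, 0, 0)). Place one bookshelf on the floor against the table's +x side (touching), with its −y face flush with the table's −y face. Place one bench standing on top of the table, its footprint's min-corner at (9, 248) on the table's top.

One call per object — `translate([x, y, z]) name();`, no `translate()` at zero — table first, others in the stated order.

table();
translate([1703, 0, 0]) bookshelf();
translate([9, 248, 692]) bench();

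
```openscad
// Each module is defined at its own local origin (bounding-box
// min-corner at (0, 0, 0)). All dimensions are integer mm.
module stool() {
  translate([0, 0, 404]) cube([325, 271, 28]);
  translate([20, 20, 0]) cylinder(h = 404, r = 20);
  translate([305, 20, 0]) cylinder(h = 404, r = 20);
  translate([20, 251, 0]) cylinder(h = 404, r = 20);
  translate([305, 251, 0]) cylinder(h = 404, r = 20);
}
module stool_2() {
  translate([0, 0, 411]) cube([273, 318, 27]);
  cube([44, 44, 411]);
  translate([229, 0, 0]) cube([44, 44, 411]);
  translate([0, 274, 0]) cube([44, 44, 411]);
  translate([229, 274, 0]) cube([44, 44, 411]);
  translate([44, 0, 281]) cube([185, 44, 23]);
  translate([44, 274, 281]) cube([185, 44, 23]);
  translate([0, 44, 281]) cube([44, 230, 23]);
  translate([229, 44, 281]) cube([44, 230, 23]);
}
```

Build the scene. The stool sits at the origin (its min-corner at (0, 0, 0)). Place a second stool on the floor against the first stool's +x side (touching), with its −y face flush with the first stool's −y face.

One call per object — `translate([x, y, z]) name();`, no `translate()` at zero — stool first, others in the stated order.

stool();
translate([325, 0, 0]) stool_2();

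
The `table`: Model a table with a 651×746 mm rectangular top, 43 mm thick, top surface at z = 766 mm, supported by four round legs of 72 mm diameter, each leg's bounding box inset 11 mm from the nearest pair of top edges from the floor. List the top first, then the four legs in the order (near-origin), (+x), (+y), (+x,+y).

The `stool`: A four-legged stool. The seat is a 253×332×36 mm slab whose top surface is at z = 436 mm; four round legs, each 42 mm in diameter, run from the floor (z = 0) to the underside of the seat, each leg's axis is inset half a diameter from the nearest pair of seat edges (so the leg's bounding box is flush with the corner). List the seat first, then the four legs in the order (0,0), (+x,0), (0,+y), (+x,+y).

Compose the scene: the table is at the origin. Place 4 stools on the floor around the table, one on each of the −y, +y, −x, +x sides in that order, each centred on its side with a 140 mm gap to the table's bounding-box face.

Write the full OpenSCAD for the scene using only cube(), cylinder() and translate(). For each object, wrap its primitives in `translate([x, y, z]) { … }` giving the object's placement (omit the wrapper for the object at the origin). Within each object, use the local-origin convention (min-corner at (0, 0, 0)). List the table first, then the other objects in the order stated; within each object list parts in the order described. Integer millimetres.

translate([0, 0, 723]) cube([651, 746, 43]);
translate([47, 47, 0]) cylinder(h = 723, r = 36);
translate([604, 47, 0]) cylinder(h = 723, r = 36);
translate([47, 699, 0]) cylinder(h = 723, r = 36);
translate([604, 699, 0]) cylinder(h = 723, r = 36);
translate([199, -472, 0]) {
  translate([0, 0, 400]) cube([253, 332, 36]);
  translate([21, 21, 0]) cylinder(h = 400, r = 21);
  translate([232, 21, 0]) cylinder(h = 400, r = 21);
  translate([21, 311, 0]) cylinder(h = 400, r = 21);
  translate([232, 311, 0]) cylinder(h = 400, r = 21);
}
translate([199, 886, 0]) {
  translate([0, 0, 400]) cube([253, 332, 36]);
  translate([21, 21, 0]) cylinder(h = 400, r = 21);
  translate([232, 21, 0]) cylinder(h = 400, r = 21);
  translate([21, 311, 0]) cylinder(h = 400, r = 21);
  translate([232, 311, 0]) cylinder(h = 400, r = 21);
}
translate([-393, 207, 0]) {
  translate([0, 0, 400]) cube([253, 332, 36]);
  translate([21, 21, 0]) cylinder(h = 400, r = 21);
  translate([232, 21, 0]) cylinder(h = 400, r = 21);
  translate([21, 311, 0]) cylinder(h = 400, r = 21);
  translate([232, 311, 0]) cylinder(h = 400, r = 21);
}
translate([791, 207, 0]) {
  translate([0, 0, 400]) cube([253, 332, 36]);
  translate([21, 21, 0]) cylinder(h = 400, r = 21);
  translate([232, 21, 0]) cylinder(h = 400, r = 21);
  translate([21, 311, 0]) cylinder(h = 400, r = 21);
  translate([232, 311, 0]) cylinder(h = 400, r = 21);
}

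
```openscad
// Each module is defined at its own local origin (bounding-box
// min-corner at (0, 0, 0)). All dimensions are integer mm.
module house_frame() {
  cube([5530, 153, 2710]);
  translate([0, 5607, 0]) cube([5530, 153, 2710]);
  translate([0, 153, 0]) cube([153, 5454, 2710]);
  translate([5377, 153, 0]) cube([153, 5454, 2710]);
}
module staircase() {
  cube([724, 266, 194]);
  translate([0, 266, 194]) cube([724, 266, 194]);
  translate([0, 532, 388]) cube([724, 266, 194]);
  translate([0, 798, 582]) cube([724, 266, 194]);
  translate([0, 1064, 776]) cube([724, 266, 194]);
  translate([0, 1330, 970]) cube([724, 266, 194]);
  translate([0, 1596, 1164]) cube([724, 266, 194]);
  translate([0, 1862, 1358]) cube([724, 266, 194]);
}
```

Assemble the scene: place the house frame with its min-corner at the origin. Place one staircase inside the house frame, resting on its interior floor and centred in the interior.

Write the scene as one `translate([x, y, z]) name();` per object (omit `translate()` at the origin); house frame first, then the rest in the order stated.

house_frame();
translate([2403, 1816, 0]) staircase();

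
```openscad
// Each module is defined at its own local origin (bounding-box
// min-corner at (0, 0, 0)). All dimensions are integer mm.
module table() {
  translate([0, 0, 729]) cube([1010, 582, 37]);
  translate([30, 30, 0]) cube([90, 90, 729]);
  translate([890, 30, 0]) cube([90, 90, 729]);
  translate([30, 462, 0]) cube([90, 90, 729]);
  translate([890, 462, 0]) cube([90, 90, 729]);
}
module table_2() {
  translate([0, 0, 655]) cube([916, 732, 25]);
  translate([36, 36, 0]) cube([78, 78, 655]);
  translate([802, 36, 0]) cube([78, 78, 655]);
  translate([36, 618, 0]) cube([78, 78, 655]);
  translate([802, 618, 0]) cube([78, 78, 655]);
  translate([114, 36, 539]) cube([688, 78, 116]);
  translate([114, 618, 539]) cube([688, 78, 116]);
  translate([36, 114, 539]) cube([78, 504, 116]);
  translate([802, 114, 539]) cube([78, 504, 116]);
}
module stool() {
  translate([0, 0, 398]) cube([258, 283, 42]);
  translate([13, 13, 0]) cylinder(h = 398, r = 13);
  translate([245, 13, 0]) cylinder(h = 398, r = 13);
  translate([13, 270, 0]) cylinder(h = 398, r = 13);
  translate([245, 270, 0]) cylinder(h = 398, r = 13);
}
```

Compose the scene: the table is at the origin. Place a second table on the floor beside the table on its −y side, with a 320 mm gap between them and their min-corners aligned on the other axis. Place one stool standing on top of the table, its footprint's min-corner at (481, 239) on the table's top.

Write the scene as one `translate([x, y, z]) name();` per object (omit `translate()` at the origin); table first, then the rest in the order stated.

table();
translate([0, -1052, 0]) table_2();
translate([481, 239, 766]) stool();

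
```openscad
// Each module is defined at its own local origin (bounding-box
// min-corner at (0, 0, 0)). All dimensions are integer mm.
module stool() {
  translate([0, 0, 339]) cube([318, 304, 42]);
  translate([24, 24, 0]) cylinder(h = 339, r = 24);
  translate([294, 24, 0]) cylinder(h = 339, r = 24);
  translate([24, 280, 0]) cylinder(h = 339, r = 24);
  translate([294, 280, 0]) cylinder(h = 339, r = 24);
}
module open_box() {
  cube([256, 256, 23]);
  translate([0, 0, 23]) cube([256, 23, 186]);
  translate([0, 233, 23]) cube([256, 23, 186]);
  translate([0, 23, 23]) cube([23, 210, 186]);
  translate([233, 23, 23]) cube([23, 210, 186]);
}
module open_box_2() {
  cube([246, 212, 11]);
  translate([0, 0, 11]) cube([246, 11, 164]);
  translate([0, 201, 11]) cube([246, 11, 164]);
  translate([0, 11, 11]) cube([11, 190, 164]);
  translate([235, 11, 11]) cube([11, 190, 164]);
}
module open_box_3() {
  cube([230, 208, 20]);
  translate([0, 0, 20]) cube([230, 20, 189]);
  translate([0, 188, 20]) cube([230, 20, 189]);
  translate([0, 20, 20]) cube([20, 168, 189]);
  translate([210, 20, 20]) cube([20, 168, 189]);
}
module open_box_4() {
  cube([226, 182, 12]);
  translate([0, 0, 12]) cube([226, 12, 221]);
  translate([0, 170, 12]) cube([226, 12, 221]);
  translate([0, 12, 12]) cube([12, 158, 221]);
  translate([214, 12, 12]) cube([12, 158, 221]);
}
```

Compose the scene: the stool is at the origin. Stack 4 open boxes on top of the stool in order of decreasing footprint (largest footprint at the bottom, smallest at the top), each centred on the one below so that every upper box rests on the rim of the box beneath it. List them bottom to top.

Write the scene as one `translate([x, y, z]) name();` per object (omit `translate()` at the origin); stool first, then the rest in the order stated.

stool();
translate([31, 24, 381]) open_box();
translate([36, 46, 590]) open_box_2();
translate([44, 48, 765]) open_box_3();
translate([46, 61, 974]) open_box_4();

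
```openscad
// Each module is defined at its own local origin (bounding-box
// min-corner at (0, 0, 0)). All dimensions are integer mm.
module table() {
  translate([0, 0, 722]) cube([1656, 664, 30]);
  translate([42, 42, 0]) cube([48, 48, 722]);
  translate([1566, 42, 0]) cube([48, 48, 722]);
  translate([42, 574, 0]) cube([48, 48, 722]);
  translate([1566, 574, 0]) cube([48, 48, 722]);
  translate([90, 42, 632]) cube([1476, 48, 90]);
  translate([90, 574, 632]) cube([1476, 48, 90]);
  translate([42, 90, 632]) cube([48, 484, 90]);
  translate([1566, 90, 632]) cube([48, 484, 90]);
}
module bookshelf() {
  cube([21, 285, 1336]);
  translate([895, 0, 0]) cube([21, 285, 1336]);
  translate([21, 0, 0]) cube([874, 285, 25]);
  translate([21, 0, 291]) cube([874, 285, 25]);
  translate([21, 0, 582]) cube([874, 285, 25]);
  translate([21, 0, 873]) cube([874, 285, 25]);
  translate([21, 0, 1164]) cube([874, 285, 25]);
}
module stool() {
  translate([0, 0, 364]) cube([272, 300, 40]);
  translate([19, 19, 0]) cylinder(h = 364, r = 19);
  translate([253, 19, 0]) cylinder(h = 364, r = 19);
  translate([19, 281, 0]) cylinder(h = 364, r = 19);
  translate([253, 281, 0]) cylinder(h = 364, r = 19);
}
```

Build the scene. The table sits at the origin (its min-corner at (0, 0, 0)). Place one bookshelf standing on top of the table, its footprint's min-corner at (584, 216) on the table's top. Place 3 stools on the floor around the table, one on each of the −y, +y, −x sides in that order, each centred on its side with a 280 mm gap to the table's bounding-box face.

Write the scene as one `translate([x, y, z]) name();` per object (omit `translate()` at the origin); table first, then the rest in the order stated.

table();
translate([584, 216, 752]) bookshelf();
translate([692, -580, 0]) stool();
translate([692, 944, 0]) stool();
translate([-552, 182, 0]) stool();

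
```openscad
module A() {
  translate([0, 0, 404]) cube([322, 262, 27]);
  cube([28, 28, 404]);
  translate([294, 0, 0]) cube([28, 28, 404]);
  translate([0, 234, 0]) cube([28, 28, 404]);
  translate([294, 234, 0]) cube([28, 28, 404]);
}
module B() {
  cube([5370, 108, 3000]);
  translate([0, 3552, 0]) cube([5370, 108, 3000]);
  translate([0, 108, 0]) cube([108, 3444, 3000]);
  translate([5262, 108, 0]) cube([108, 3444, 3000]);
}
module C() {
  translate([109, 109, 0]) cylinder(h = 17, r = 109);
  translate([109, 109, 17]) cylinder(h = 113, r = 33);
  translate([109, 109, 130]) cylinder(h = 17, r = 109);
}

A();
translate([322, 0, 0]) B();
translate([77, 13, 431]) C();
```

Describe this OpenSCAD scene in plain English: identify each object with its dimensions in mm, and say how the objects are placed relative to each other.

A is a four-legged stool. The seat is a 322×262×27 mm slab whose top surface is at z = 431 mm; four square legs, each 28×28 mm in cross-section, run from the floor (z = 0) to the underside of the seat, each flush with a corner of the seat.

B is a box-shaped house frame (walls only): outside footprint 5370×3660 mm, wall height 3000 mm, wall thickness 108 mm. The two y-facing walls run the full x-width; the two x-facing walls fit between the inner faces of the y-facing walls.

C is a spool: two coaxial disc flanges of radius 109 mm and thickness 17 mm, joined by a core cylinder of radius 33 mm and height 113 mm. The lower flange rests on z = 0 and the three cylinders share a vertical axis.

The house frame is against the stool's +x side, with their −y faces flush. The spool is on top of the stool.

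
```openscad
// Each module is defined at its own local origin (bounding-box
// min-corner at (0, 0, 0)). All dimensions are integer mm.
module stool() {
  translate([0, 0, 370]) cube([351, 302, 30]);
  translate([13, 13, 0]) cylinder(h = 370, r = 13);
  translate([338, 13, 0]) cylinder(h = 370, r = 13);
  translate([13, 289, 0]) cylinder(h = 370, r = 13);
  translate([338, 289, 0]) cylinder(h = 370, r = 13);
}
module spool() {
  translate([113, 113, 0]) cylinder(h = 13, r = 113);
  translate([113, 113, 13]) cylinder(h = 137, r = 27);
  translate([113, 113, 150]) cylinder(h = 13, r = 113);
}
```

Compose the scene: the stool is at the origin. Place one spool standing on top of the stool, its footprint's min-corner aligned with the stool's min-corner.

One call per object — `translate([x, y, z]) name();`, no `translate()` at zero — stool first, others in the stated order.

stool();
translate([0, 0, 400]) spool();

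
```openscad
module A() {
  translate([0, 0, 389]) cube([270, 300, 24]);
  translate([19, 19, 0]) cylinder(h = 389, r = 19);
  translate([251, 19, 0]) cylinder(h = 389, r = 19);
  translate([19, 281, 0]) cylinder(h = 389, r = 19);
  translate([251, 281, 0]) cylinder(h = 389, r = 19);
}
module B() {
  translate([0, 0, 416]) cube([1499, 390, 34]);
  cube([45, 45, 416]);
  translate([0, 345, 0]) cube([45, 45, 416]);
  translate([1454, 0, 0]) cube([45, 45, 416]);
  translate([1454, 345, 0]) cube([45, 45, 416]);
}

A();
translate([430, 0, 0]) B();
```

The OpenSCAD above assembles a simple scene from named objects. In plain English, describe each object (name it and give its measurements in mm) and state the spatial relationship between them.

A is a four-legged stool. The seat is 270×300 mm, 24 mm thick, top at z = 413 mm. It stands on four round legs, each 38 mm in diameter, from z = 0 to the seat underside, each leg's axis is inset half a diameter from the nearest pair of seat edges (so the leg's bounding box is flush with the corner).

B is a bench: a 1499×390 mm seat slab, 34 mm thick, top at z = 450 mm, on four 45×45 mm square legs flush with the seat corners and standing on z = 0.

The bench is on the floor beside the stool on its +x side.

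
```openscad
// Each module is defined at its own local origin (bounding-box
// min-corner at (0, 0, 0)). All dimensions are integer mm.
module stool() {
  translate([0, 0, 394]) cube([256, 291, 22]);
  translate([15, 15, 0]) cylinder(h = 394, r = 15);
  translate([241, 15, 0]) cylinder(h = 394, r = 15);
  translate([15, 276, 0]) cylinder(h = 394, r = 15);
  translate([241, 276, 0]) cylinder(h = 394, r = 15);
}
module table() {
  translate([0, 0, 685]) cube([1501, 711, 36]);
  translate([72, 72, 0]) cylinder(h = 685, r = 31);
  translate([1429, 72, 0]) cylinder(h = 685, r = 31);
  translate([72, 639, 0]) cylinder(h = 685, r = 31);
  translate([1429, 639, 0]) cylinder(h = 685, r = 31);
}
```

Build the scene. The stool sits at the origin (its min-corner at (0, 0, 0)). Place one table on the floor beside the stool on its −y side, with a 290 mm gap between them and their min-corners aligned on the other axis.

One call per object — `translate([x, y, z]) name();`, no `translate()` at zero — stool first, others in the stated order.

stool();
translate([0, -1001, 0]) table();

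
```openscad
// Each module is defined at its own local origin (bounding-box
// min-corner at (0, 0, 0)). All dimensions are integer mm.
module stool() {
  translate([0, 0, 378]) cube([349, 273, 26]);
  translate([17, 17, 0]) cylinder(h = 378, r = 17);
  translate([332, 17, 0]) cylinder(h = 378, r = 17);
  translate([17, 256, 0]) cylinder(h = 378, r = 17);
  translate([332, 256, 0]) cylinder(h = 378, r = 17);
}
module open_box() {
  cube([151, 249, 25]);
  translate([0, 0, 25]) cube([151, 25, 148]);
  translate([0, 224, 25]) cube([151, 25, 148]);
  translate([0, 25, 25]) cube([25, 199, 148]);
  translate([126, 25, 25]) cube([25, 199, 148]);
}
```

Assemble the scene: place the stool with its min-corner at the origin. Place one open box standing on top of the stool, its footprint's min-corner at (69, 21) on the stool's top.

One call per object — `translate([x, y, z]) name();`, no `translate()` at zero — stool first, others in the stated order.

stool();
translate([69, 21, 404]) open_box();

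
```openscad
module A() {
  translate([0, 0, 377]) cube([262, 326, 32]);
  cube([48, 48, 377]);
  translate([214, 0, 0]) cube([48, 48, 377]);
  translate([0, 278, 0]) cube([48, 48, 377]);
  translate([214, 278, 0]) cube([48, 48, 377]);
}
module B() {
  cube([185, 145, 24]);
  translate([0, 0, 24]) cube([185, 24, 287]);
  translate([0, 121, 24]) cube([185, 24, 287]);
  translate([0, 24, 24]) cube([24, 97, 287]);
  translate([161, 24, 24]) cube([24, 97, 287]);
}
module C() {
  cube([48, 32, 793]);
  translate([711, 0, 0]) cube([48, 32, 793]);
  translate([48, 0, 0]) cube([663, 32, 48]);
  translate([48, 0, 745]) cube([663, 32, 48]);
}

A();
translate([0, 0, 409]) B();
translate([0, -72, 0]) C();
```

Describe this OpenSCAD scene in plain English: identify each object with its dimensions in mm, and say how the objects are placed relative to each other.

A is a four-legged stool. The seat is a 262×326×32 mm slab whose top surface is at z = 409 mm; four square legs, each 48×48 mm in cross-section, run from the floor (z = 0) to the underside of the seat, each flush with a corner of the seat.

B is an open storage box with external size 185×145×311 mm and wall thickness 24 mm (the base is also 24 mm thick). The base covers the whole footprint; the four walls stand on the base, with the y-facing walls full-width and the x-facing walls fitting between their inner faces.

C is a rectangular picture frame lying in the x–z plane (depth along y). The opening is 663 mm wide (x) by 697 mm tall (z), surrounded by a border 48 mm wide on all four sides. The frame is 32 mm deep and is made of two full-height vertical stiles with two horizontal rails fitted between them.

The open box is on top of the stool. The picture frame is on the floor beside the stool on its −y side.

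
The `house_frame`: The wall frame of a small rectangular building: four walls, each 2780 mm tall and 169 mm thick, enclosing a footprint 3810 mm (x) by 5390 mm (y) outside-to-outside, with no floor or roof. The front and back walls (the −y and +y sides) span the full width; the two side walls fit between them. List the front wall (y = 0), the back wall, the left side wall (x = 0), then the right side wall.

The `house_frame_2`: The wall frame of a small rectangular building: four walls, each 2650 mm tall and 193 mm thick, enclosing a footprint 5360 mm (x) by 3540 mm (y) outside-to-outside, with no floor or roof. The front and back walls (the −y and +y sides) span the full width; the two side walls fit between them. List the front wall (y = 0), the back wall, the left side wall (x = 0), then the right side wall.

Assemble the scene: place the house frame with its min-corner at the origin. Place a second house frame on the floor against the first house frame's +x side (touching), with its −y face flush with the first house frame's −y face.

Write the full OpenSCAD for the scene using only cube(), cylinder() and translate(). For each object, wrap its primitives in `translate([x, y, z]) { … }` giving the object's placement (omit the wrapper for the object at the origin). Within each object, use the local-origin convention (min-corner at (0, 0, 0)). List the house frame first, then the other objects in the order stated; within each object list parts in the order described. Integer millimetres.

cube([3810, 169, 2780]);
translate([0, 5221, 0]) cube([3810, 169, 2780]);
translate([0, 169, 0]) cube([169, 5052, 2780]);
translate([3641, 169, 0]) cube([169, 5052, 2780]);
translate([3810, 0, 0]) {
  cube([5360, 193, 2650]);
  translate([0, 3347, 0]) cube([5360, 193, 2650]);
  translate([0, 193, 0]) cube([193, 3154, 2650]);
  translate([5167, 193, 0]) cube([193, 3154, 2650]);
}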